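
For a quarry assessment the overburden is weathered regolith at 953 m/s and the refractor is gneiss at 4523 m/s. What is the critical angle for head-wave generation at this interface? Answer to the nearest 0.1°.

At critical incidence the refracted ray runs along the interface (θ₂ = 90°), so sin θ_c = V₁/V₂.
θ_c = arcsin(953/4523) = arcsin 0.2107 = 12.16°.

12.2°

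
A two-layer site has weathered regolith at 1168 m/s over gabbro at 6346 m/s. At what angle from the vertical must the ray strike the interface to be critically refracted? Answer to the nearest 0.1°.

10.6°

At critical incidence the refracted ray runs along the interface (θ₂ = 90°), so sin θ_c = V₁/V₂.
θ_c = arcsin(1168/6346) = arcsin 0.1841 = 10.61°.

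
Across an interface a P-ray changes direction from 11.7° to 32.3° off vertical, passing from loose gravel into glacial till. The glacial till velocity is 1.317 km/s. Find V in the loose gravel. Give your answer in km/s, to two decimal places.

Snell's law: sin 11.7°/V₁ = sin 32.3°/V₂.
V₁ = V₂·sin 11.7°/sin 32.3° = 1.317 × 0.3795 = 0.50 km/s.

0.50 km/s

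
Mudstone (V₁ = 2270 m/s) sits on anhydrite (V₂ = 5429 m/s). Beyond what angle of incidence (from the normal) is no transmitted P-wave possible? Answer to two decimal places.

Critical incidence: sin θ_c = V₁/V₂ = 2270/5429 = 0.4181.
θ_c = arcsin 0.4181 = 24.72°.

24.72°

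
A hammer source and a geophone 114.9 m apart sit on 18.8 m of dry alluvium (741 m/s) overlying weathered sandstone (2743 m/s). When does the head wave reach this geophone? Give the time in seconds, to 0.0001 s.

t = x/V₂ + 2h·√(V₂²−V₁²)/(V₁V₂).
√(V₂²−V₁²) = √(2743²−741²) = 2641.0 m/s; delay term = 2·18.8·2641.0/(741·2743) = 0.04886 s.
t = 114.9/2743 + 0.04886 = 0.09074 s.

0.0907 s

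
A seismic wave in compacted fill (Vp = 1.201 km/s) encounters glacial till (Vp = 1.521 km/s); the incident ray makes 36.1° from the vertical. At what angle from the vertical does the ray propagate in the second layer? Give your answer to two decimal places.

Snell's law: sin θ₂ = (V₂/V₁)·sin θ₁ = (1.521/1.201)·sin 36.1° = 0.7462.
θ₂ = arcsin 0.7462 = 48.26° from the normal.

48.26°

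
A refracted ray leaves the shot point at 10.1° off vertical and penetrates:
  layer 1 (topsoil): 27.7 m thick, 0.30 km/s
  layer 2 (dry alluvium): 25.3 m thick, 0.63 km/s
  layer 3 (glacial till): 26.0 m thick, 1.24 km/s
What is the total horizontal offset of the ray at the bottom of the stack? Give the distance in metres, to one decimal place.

42.3 m

Ray parameter p = sin 10.1° / 0.30 km/s = 5.8456e-01 s/km.
Layer 1: θ = 10.10°; offset = 27.7·tan 10.10° = 4.934 m.
Layer 2: sin θ = p·0.63 = 0.3683 → θ = 21.61°; offset = 25.3·tan 21.61° = 10.022 m.
Layer 3: sin θ = p·1.24 = 0.7248 → θ = 46.46°; offset = 26.0·tan 46.46° = 27.356 m.
Summing the layer offsets gives 42.312 m.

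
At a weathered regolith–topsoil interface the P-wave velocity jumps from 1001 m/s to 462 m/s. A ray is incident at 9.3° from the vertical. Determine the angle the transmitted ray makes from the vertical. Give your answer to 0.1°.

sin θ₁/V₁ = sin θ₂/V₂ ⇒ sin θ₂ = 462·sin 9.3°/1001 = 462·0.1616/1001 = 0.0746.
θ₂ = arcsin 0.0746 = 4.28° from the normal.

4.3°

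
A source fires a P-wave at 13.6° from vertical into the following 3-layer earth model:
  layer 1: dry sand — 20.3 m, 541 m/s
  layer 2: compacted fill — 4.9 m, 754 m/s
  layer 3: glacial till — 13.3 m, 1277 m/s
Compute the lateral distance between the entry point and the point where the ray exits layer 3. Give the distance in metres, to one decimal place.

15.5 m

Ray parameter p = sin 13.6° / 541 m/s = 4.3464e-04 s/m.
Layer 1: θ = 13.60°; offset = 20.3·tan 13.60° = 4.911 m.
Layer 2: sin θ = p·754 = 0.3277 → θ = 19.13°; offset = 4.9·tan 19.13° = 1.700 m.
Layer 3: sin θ = p·1277 = 0.5550 → θ = 33.71°; offset = 13.3·tan 33.71° = 8.875 m.
Summing the layer offsets gives 15.485 m.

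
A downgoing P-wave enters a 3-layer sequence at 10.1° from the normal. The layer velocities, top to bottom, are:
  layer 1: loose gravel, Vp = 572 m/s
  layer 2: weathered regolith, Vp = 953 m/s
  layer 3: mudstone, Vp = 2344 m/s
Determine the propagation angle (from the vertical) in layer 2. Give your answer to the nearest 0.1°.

Ray parameter p = sin 10.1° / 572 = 3.0659e-04 s/m.
sin θ_2 = p·V_2 = 3.0659e-04 × 953 = 0.2922.
θ_2 = 16.99° from the vertical.

17.0°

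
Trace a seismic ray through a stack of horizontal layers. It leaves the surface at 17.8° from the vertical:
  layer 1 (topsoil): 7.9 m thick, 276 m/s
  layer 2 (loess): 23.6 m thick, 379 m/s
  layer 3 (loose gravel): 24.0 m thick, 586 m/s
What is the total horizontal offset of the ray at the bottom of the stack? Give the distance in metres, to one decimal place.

Ray parameter p = sin 17.8° / 276 m/s = 1.1076e-03 s/m.
Layer 1: θ = 17.80°; offset = 7.9·tan 17.80° = 2.536 m.
Layer 2: sin θ = p·379 = 0.4198 → θ = 24.82°; offset = 23.6·tan 24.82° = 10.915 m.
Layer 3: sin θ = p·586 = 0.6490 → θ = 40.47°; offset = 24.0·tan 40.47° = 20.476 m.
Total horizontal offset = 33.928 m.

33.9 m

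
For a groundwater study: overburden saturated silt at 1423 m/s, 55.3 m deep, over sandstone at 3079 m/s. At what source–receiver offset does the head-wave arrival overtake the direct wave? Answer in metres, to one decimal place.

182.4 m

x_cross = 2h·√((V₂+V₁)/(V₂−V₁)).
(V₂+V₁)/(V₂−V₁) = (3079+1423)/(3079−1423) = 2.7186; √ = 1.6488.
x_cross = 2·55.3·1.6488 = 182.36 m.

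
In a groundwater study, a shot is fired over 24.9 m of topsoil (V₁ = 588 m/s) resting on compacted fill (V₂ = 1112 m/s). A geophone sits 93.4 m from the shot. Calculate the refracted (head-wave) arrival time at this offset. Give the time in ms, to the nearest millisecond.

156 ms

t = x/V₂ + 2h·√(V₂²−V₁²)/(V₁V₂).
√(V₂²−V₁²) = √(1112²−588²) = 943.8 m/s; delay term = 2·24.9·943.8/(588·1112) = 0.07188 s.
t = 93.4/1112 + 0.07188 = 0.15588 s.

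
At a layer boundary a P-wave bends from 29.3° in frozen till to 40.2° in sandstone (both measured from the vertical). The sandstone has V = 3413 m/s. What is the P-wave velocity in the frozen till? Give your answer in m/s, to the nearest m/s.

2588 m/s

Snell's law: sin 29.3°/V₁ = sin 40.2°/V₂.
V₁ = V₂·sin 29.3°/sin 40.2° = 3413 × 0.7582 = 2587.72 m/s.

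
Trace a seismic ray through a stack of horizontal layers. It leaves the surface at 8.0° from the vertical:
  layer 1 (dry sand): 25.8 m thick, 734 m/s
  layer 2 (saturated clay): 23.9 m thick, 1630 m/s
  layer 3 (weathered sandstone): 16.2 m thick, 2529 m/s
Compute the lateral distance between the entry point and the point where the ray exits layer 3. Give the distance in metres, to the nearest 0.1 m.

20.2 m

Apply Snell's law at each interface; in layer i the horizontal offset is hᵢ·tan θᵢ.
Layer 1: θ = 8.00°; offset = 25.8·tan 8.00° = 3.626 m.
Layer 2: sin θ = 1630·sin 8.0°/734 = 0.3091, θ = 18.00°; offset = 23.9·tan 18.00° = 7.767 m.
Layer 3: sin θ = 2529·sin 8.0°/734 = 0.4795, θ = 28.65°; offset = 16.2·tan 28.65° = 8.852 m.
Total horizontal offset = 20.245 m.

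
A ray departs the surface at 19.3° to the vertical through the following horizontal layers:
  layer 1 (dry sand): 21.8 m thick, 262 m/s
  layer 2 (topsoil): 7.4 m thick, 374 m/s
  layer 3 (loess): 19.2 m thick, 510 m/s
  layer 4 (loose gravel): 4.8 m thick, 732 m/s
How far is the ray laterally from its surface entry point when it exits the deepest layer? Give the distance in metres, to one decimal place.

Apply Snell's law at each interface; in layer i the horizontal offset is hᵢ·tan θᵢ.
Layer 1: θ = 19.30°; offset = 21.8·tan 19.30° = 7.634 m.
Layer 2: sin θ = 374·sin 19.3°/262 = 0.4718, θ = 28.15°; offset = 7.4·tan 28.15° = 3.960 m.
Layer 3: sin θ = 510·sin 19.3°/262 = 0.6434, θ = 40.04°; offset = 19.2·tan 40.04° = 16.136 m.
Layer 4: sin θ = 732·sin 19.3°/262 = 0.9234, θ = 67.43°; offset = 4.8·tan 67.43° = 11.549 m.
Total horizontal offset = 39.279 m.

39.3 m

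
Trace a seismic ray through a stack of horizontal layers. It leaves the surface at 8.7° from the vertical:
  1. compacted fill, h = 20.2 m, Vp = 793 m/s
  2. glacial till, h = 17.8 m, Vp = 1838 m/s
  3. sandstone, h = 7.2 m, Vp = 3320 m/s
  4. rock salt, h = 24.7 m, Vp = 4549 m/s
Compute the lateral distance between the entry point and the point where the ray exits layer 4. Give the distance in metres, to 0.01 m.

58.76 m

Apply Snell's law at each interface; in layer i the horizontal offset is hᵢ·tan θᵢ.
Layer 1: θ = 8.70°; offset = 20.2·tan 8.70° = 3.0910 m.
Layer 2: sin θ = 1838·sin 8.7°/793 = 0.3506, θ = 20.52°; offset = 17.8·tan 20.52° = 6.6634 m.
Layer 3: sin θ = 3320·sin 8.7°/793 = 0.6333, θ = 39.29°; offset = 7.2·tan 39.29° = 5.8915 m.
Layer 4: sin θ = 4549·sin 8.7°/793 = 0.8677, θ = 60.19°; offset = 24.7·tan 60.19° = 43.1153 m.
Summing the layer offsets gives 58.7612 m.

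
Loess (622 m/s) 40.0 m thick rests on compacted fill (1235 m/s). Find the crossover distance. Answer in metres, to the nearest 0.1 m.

139.2 m

θ_c = arcsin(622/1235) = 30.24°, so cos θ_c = 0.8639 and tᵢ = 2h cos θ_c/V₁ = 0.1111 s.
At crossover x/V₁ = x/V₂ + tᵢ ⇒ x = tᵢ/(1/V₁ − 1/V₂) = 0.11111/(1.6077e-03 − 8.0972e-04) = 139.24 m.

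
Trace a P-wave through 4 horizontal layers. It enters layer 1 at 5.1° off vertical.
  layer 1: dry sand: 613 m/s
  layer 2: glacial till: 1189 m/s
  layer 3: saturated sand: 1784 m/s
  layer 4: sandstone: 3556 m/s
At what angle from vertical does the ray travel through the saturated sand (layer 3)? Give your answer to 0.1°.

Snell's law across each interface conserves sin θ / V, so sin θ_3 = V_3·sin θ₁/V₁.
sin θ_3 = 1784 × sin 5.1° / 613 = 0.2587.
θ_3 = 14.99° from the vertical.

15.0°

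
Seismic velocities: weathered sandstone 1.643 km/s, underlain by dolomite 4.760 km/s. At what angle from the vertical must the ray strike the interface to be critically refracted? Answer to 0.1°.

At critical incidence the refracted ray runs along the interface (θ₂ = 90°), so sin θ_c = V₁/V₂.
θ_c = arcsin(1.643/4.760) = arcsin 0.3452 = 20.19°.

20.2°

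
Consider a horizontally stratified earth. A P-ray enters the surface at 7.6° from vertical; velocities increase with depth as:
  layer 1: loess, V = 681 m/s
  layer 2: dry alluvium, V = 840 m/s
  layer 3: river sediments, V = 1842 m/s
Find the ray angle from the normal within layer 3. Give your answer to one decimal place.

Ray parameter p = sin 7.6° / 681 = 1.9421e-04 s/m.
sin θ_3 = p·V_3 = 1.9421e-04 × 1842 = 0.3577.
θ_3 = arcsin 0.3577 = 20.96°.

21.0°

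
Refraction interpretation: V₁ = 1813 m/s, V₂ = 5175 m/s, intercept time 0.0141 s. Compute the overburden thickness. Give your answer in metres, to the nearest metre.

14 m

θ_c = arcsin(1813/5175) = 20.51°; cos θ_c = 0.9366.
tᵢ = 2h cos θ_c/V₁ ⇒ h = tᵢ·V₁/(2 cos θ_c) = 0.0141·1813/(2·0.9366) = 13.65 m.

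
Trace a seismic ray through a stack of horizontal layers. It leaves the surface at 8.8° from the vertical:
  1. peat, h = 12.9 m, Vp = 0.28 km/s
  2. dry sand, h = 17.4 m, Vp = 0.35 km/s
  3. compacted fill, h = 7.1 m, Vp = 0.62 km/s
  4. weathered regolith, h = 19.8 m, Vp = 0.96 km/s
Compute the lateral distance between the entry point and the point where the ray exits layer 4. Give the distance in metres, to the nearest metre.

20 m

p = sin θ₁/V₁ = sin 8.8°/0.28 = 5.4638e-01 s/km is conserved through the stack.
Layer 1: θ = 8.80°; offset = 12.9·tan 8.80° = 1.997 m.
Layer 2: sin θ = p·0.35 = 0.1912 → θ = 11.02°; offset = 17.4·tan 11.02° = 3.390 m.
Layer 3: sin θ = p·0.62 = 0.3388 → θ = 19.80°; offset = 7.1·tan 19.80° = 2.556 m.
Layer 4: sin θ = p·0.96 = 0.5245 → θ = 31.64°; offset = 19.8·tan 31.64° = 12.198 m.
Σ offsets = 20.142 m.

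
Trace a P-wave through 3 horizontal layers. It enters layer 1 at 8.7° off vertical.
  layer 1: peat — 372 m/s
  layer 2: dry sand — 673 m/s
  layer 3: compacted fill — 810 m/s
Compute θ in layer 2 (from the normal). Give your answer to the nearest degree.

Ray parameter p = sin 8.7° / 372 = 4.0662e-04 s/m.
sin θ_2 = p·V_2 = 4.0662e-04 × 673 = 0.2737.
θ_2 = arcsin 0.2737 = 15.88°.

16°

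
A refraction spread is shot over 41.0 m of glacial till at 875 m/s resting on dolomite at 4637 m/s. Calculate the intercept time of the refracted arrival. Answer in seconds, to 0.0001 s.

0.0920 s

θ_c = arcsin(V₁/V₂) = arcsin(875/4637) = 10.88°; cos θ_c = 0.9820.
tᵢ = 2h·cos θ_c / V₁ = 2·41.0·0.9820 / 875 = 0.09203 s.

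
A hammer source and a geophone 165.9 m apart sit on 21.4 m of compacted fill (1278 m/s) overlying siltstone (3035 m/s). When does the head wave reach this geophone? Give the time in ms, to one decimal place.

θ_c = arcsin(V₁/V₂) = arcsin(1278/3035) = 24.90°, cos θ_c = 0.9070.
Intercept time tᵢ = 2h cos θ_c / V₁ = 2·21.4·0.9070/1278 = 0.03038 s.
t = x/V₂ + tᵢ = 165.9/3035 + 0.03038 = 0.08504 s.

85.0 ms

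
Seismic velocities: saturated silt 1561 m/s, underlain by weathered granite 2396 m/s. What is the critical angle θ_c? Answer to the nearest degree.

41°

Critical incidence: sin θ_c = V₁/V₂ = 1561/2396 = 0.6515.
θ_c = arcsin 0.6515 = 40.65°.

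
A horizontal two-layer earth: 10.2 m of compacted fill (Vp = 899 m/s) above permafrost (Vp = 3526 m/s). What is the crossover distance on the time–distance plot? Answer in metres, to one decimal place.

26.5 m

θ_c = arcsin(899/3526) = 14.77°, so cos θ_c = 0.9670 and tᵢ = 2h cos θ_c/V₁ = 0.0219 s.
At crossover x/V₁ = x/V₂ + tᵢ ⇒ x = tᵢ/(1/V₁ − 1/V₂) = 0.02194/(1.1123e-03 − 2.8361e-04) = 26.48 m.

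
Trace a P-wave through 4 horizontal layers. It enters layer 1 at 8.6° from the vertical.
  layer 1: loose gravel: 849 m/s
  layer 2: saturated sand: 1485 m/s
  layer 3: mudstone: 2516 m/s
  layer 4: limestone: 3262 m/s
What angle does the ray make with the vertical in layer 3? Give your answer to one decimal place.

26.3°

Snell's law across each interface conserves sin θ / V, so sin θ_3 = V_3·sin θ₁/V₁.
sin θ_3 = 2516 × sin 8.6° / 849 = 0.4431.
θ_3 = 26.30° from the vertical.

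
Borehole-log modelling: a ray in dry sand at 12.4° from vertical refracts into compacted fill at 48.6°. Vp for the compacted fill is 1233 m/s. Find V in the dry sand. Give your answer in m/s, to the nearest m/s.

Snell's law: sin 12.4°/V₁ = sin 48.6°/V₂.
V₁ = V₂·sin 12.4°/sin 48.6° = 1233 × 0.2863 = 352.97 m/s.

353 m/s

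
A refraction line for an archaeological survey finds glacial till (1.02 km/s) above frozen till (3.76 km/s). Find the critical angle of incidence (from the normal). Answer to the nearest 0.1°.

15.7°

At critical incidence the refracted ray runs along the interface (θ₂ = 90°), so sin θ_c = V₁/V₂.
θ_c = arcsin(1.02/3.76) = arcsin 0.2713 = 15.74°.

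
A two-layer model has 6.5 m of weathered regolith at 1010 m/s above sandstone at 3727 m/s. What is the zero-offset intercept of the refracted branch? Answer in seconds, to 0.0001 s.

θ_c = arcsin(V₁/V₂) = arcsin(1010/3727) = 15.72°; cos θ_c = 0.9626.
tᵢ = 2h·cos θ_c / V₁ = 2·6.5·0.9626 / 1010 = 0.01239 s.

0.0124 s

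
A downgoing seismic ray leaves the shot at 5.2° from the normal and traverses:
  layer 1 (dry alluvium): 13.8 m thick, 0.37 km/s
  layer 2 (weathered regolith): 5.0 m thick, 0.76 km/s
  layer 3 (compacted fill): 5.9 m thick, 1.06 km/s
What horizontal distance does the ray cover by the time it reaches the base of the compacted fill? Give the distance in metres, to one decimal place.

Apply Snell's law at each interface; in layer i the horizontal offset is hᵢ·tan θᵢ.
Layer 1: θ = 5.20°; offset = 13.8·tan 5.20° = 1.256 m.
Layer 2: sin θ = 0.76·sin 5.2°/0.37 = 0.1862, θ = 10.73°; offset = 5.0·tan 10.73° = 0.947 m.
Layer 3: sin θ = 1.06·sin 5.2°/0.37 = 0.2597, θ = 15.05°; offset = 5.9·tan 15.05° = 1.586 m.
Total horizontal offset = 3.790 m.

3.8 m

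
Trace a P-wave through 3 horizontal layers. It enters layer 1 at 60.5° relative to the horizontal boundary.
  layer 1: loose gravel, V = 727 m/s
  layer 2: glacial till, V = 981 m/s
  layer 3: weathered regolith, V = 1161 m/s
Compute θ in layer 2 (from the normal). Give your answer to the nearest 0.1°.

41.6°

From the normal: θ₁ = 90° − 60.5° = 29.5°.
Ray parameter p = sin 29.5° / 727 = 6.7734e-04 s/m.
sin θ_2 = p·V_2 = 6.7734e-04 × 981 = 0.6645.
θ_2 = 41.64° from the vertical.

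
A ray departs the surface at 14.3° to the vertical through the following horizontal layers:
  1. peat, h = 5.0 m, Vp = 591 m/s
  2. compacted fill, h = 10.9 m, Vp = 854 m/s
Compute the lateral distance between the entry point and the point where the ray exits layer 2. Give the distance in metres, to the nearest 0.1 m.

5.4 m

Apply Snell's law at each interface; in layer i the horizontal offset is hᵢ·tan θᵢ.
Layer 1: θ = 14.30°; offset = 5.0·tan 14.30° = 1.274 m.
Layer 2: sin θ = 854·sin 14.3°/591 = 0.3569, θ = 20.91°; offset = 10.9·tan 20.91° = 4.165 m.
Σ offsets = 5.439 m.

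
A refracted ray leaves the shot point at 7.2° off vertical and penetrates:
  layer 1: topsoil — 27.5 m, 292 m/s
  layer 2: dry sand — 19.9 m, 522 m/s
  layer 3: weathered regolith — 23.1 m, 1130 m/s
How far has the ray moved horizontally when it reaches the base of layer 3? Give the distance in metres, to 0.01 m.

20.86 m

Ray parameter p = sin 7.2° / 292 m/s = 4.2922e-04 s/m.
Layer 1: θ = 7.20°; offset = 27.5·tan 7.20° = 3.4741 m.
Layer 2: sin θ = p·522 = 0.2241 → θ = 12.95°; offset = 19.9·tan 12.95° = 4.5750 m.
Layer 3: sin θ = p·1130 = 0.4850 → θ = 29.01°; offset = 23.1·tan 29.01° = 12.8119 m.
Summing the layer offsets gives 20.8609 m.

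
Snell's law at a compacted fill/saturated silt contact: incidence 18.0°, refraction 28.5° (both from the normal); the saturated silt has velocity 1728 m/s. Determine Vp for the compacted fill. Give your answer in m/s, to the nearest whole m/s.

1119 m/s

Snell's law: sin 18.0°/V₁ = sin 28.5°/V₂.
V₁ = V₂·sin 18.0°/sin 28.5° = 1728 × 0.6476 = 1119.09 m/s.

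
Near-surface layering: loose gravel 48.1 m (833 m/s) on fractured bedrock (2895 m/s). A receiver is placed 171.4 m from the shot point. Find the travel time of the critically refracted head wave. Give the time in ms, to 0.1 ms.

169.8 ms

θ_c = arcsin(V₁/V₂) = arcsin(833/2895) = 16.72°, cos θ_c = 0.9577.
Intercept time tᵢ = 2h cos θ_c / V₁ = 2·48.1·0.9577/833 = 0.11060 s.
t = x/V₂ + tᵢ = 171.4/2895 + 0.11060 = 0.16981 s.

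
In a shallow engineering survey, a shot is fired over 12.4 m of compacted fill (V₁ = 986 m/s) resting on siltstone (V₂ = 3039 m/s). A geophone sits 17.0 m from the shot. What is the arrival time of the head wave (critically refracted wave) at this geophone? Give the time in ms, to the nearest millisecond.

29 ms

t = x/V₂ + 2h·√(V₂²−V₁²)/(V₁V₂).
√(V₂²−V₁²) = √(3039²−986²) = 2874.6 m/s; delay term = 2·12.4·2874.6/(986·3039) = 0.02379 s.
t = 17.0/3039 + 0.02379 = 0.02939 s.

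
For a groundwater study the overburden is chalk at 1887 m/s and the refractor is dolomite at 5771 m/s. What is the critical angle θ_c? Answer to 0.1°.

19.1°

At critical incidence the refracted ray runs along the interface (θ₂ = 90°), so sin θ_c = V₁/V₂.
θ_c = arcsin(1887/5771) = arcsin 0.3270 = 19.09°.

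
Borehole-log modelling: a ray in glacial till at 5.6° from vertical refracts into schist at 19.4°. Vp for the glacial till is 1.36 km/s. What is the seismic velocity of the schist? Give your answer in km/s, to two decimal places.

4.63 km/s

sin 5.6° = 0.0976; sin 19.4° = 0.3322.
V₂ = V₁·(sin θ₂/sin θ₁) = 1.36·(0.3322/0.0976) = 4.63 km/s.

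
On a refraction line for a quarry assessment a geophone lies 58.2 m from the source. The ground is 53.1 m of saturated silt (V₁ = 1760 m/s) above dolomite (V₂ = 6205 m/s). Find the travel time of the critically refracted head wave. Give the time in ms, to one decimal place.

67.2 ms

θ_c = arcsin(V₁/V₂) = arcsin(1760/6205) = 16.48°, cos θ_c = 0.9589.
Intercept time tᵢ = 2h cos θ_c / V₁ = 2·53.1·0.9589/1760 = 0.05786 s.
t = x/V₂ + tᵢ = 58.2/6205 + 0.05786 = 0.06724 s.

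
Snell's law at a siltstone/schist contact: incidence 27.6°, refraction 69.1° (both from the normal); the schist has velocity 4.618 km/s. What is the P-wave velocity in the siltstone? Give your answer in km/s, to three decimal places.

sin 27.6° = 0.4633; sin 69.1° = 0.9342.
V₁ = V₂·(sin θ₁/sin θ₂) = 4.618·(0.4633/0.9342) = 2.290 km/s.

2.290 km/s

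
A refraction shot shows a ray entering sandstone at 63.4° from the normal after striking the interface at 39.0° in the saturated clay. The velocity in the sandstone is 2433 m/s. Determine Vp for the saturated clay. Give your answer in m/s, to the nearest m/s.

Snell's law: sin 39.0°/V₁ = sin 63.4°/V₂.
V₁ = V₂·sin 39.0°/sin 63.4° = 2433 × 0.7038 = 1712.39 m/s.

1712 m/s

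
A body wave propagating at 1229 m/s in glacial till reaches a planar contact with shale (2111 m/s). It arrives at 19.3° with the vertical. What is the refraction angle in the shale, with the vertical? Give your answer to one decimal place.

34.6°

sin θ₁/V₁ = sin θ₂/V₂ ⇒ sin θ₂ = 2111·sin 19.3°/1229 = 2111·0.3305/1229 = 0.5677.
θ₂ = sin⁻¹(0.5677) = 34.59° (from vertical).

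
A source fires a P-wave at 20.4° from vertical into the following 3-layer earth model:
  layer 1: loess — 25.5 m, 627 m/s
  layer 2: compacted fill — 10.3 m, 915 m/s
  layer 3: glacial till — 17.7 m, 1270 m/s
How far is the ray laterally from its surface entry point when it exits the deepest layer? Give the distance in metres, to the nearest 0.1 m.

Apply Snell's law at each interface; in layer i the horizontal offset is hᵢ·tan θᵢ.
Layer 1: θ = 20.40°; offset = 25.5·tan 20.40° = 9.483 m.
Layer 2: sin θ = 915·sin 20.4°/627 = 0.5087, θ = 30.58°; offset = 10.3·tan 30.58° = 6.086 m.
Layer 3: sin θ = 1270·sin 20.4°/627 = 0.7060, θ = 44.91°; offset = 17.7·tan 44.91° = 17.647 m.
Σ offsets = 33.216 m.

33.2 m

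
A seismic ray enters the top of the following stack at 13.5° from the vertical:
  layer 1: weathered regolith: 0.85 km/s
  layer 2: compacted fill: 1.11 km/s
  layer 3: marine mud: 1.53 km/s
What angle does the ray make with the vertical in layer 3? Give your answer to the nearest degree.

Snell's law across each interface conserves sin θ / V, so sin θ_3 = V_3·sin θ₁/V₁.
sin θ_3 = 1.53 × sin 13.5° / 0.85 = 0.4202.
θ_3 = arcsin 0.4202 = 24.85°.

25°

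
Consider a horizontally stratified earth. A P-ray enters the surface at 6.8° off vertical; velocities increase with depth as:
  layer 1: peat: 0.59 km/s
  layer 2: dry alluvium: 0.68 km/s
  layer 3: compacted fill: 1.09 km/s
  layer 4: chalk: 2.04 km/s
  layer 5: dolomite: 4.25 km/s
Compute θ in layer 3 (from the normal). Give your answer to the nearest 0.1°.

Snell's law across each interface conserves sin θ / V, so sin θ_3 = V_3·sin θ₁/V₁.
sin θ_3 = 1.09 × sin 6.8° / 0.59 = 0.2187.
θ_3 = arcsin 0.2187 = 12.64°.

12.6°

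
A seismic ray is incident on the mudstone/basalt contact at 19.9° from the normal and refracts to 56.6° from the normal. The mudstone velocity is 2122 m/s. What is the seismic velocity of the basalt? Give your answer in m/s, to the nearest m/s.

Snell's law: sin 19.9°/V₁ = sin 56.6°/V₂.
V₂ = V₁·sin 56.6°/sin 19.9° = 2122 × 2.4527 = 5204.62 m/s.

5205 m/s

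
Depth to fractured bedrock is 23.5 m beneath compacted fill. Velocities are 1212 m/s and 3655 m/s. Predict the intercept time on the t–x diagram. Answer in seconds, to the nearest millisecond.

θ_c = arcsin(V₁/V₂) = arcsin(1212/3655) = 19.37°; cos θ_c = 0.9434.
tᵢ = 2h·cos θ_c / V₁ = 2·23.5·0.9434 / 1212 = 0.03658 s.

0.037 s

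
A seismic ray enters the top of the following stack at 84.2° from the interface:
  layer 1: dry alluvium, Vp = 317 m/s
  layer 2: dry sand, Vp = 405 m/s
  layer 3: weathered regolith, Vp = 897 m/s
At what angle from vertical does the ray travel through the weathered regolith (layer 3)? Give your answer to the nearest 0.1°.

From the normal: θ₁ = 90° − 84.2° = 5.8°.
Ray parameter p = sin 5.8° / 317 = 3.1879e-04 s/m.
sin θ_3 = p·V_3 = 3.1879e-04 × 897 = 0.2860.
θ_3 = arcsin 0.2860 = 16.62°.

16.6°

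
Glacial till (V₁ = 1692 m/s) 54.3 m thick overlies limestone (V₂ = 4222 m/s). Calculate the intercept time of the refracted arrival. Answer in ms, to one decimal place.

θ_c = arcsin(V₁/V₂) = arcsin(1692/4222) = 23.63°; cos θ_c = 0.9162.
tᵢ = 2h·cos θ_c / V₁ = 2·54.3·0.9162 / 1692 = 0.05880 s.

58.8 ms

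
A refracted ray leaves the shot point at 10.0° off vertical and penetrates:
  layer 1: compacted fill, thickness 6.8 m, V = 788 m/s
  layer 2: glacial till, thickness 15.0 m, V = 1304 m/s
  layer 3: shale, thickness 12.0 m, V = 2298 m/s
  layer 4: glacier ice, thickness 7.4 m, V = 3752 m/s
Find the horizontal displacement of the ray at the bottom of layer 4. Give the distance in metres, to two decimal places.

23.62 m

Apply Snell's law at each interface; in layer i the horizontal offset is hᵢ·tan θᵢ.
Layer 1: θ = 10.00°; offset = 6.8·tan 10.00° = 1.1990 m.
Layer 2: sin θ = 1304·sin 10.0°/788 = 0.2874, θ = 16.70°; offset = 15.0·tan 16.70° = 4.5002 m.
Layer 3: sin θ = 2298·sin 10.0°/788 = 0.5064, θ = 30.42°; offset = 12.0·tan 30.42° = 7.0472 m.
Layer 4: sin θ = 3752·sin 10.0°/788 = 0.8268, θ = 55.77°; offset = 7.4·tan 55.77° = 10.8776 m.
Summing the layer offsets gives 23.6240 m.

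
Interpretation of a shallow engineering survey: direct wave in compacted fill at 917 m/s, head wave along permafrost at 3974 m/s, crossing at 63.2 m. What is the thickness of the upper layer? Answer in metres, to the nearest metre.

x_cross = 2h·√((V₂+V₁)/(V₂−V₁)) → h = x_cross / (2·√((V₂+V₁)/(V₂−V₁))).
√((V₂+V₁)/(V₂−V₁)) = √((3974+917)/(3974−917)) = 1.2649.
h = 63.2 / (2·1.2649) = 24.98 m.

25 m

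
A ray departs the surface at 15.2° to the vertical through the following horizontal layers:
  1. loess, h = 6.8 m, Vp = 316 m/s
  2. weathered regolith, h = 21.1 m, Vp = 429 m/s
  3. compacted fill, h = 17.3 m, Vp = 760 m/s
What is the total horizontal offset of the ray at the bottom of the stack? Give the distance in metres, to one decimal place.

Apply Snell's law at each interface; in layer i the horizontal offset is hᵢ·tan θᵢ.
Layer 1: θ = 15.20°; offset = 6.8·tan 15.20° = 1.848 m.
Layer 2: sin θ = 429·sin 15.2°/316 = 0.3559, θ = 20.85°; offset = 21.1·tan 20.85° = 8.037 m.
Layer 3: sin θ = 760·sin 15.2°/316 = 0.6306, θ = 39.09°; offset = 17.3·tan 39.09° = 14.056 m.
Total horizontal offset = 23.940 m.

23.9 m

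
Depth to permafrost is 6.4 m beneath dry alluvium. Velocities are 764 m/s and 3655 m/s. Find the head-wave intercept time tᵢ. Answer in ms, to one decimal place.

θ_c = arcsin(V₁/V₂) = arcsin(764/3655) = 12.07°; cos θ_c = 0.9779.
tᵢ = 2h·cos θ_c / V₁ = 2·6.4·0.9779 / 764 = 0.01638 s.

16.4 ms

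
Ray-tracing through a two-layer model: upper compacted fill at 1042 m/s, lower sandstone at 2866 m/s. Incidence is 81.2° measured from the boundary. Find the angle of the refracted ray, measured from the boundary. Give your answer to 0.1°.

Convert to the normal: θ₁ = 90° − 81.2° = 8.8°.
sin θ₁/V₁ = sin θ₂/V₂ ⇒ sin θ₂ = 2866·sin 8.8°/1042 = 2866·0.1530/1042 = 0.4208.
θ₂ = arcsin 0.4208 = 24.88° from the normal.
From the interface: 90° − 24.88° = 65.12°.

65.1°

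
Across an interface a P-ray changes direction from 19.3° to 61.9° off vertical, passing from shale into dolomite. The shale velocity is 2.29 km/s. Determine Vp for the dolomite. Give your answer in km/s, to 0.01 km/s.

Snell's law: sin 19.3°/V₁ = sin 61.9°/V₂.
V₂ = V₁·sin 61.9°/sin 19.3° = 2.29 × 2.6690 = 6.11 km/s.

6.11 km/s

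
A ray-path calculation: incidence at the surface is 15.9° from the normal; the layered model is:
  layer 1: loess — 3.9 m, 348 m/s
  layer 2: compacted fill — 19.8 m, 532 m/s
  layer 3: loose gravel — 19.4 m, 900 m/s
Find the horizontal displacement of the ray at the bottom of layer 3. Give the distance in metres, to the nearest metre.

Ray parameter p = sin 15.9° / 348 m/s = 7.8724e-04 s/m.
Layer 1: θ = 15.90°; offset = 3.9·tan 15.90° = 1.111 m.
Layer 2: sin θ = p·532 = 0.4188 → θ = 24.76°; offset = 19.8·tan 24.76° = 9.132 m.
Layer 3: sin θ = p·900 = 0.7085 → θ = 45.11°; offset = 19.4·tan 45.11° = 19.478 m.
Summing the layer offsets gives 29.720 m.

30 m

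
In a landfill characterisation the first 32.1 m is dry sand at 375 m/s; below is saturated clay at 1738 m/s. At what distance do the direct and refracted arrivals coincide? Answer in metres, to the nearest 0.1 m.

79.9 m

θ_c = arcsin(375/1738) = 12.46°, so cos θ_c = 0.9764 and tᵢ = 2h cos θ_c/V₁ = 0.1672 s.
At crossover x/V₁ = x/V₂ + tᵢ ⇒ x = tᵢ/(1/V₁ − 1/V₂) = 0.16717/(2.6667e-03 − 5.7537e-04) = 79.93 m.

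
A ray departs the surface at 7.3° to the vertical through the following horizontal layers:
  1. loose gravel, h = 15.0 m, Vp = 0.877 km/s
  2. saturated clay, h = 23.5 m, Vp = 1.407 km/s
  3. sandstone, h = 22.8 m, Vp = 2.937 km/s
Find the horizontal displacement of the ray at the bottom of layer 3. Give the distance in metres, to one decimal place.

Ray parameter p = sin 7.3° / 0.877 km/s = 1.4489e-01 s/km.
Layer 1: θ = 7.30°; offset = 15.0·tan 7.30° = 1.922 m.
Layer 2: sin θ = p·1.407 = 0.2039 → θ = 11.76°; offset = 23.5·tan 11.76° = 4.893 m.
Layer 3: sin θ = p·2.937 = 0.4255 → θ = 25.18°; offset = 22.8·tan 25.18° = 10.721 m.
Summing the layer offsets gives 17.536 m.

17.5 m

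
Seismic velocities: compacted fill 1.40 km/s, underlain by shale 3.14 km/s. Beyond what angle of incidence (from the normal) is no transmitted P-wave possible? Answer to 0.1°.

26.5°

Critical incidence: sin θ_c = V₁/V₂ = 1.40/3.14 = 0.4459.
θ_c = arcsin 0.4459 = 26.48°.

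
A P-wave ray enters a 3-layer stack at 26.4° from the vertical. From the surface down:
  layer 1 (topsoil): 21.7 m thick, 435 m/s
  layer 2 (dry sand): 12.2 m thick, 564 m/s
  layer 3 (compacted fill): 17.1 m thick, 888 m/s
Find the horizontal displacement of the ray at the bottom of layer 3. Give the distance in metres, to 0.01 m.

56.36 m

Apply Snell's law at each interface; in layer i the horizontal offset is hᵢ·tan θᵢ.
Layer 1: θ = 26.40°; offset = 21.7·tan 26.40° = 10.7720 m.
Layer 2: sin θ = 564·sin 26.4°/435 = 0.5765, θ = 35.20°; offset = 12.2·tan 35.20° = 8.6075 m.
Layer 3: sin θ = 888·sin 26.4°/435 = 0.9077, θ = 65.19°; offset = 17.1·tan 65.19° = 36.9827 m.
Σ offsets = 56.3622 m.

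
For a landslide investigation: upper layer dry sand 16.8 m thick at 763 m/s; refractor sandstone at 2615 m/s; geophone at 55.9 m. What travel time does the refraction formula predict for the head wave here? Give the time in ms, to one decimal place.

63.5 ms

t = x/V₂ + 2h·√(V₂²−V₁²)/(V₁V₂).
√(V₂²−V₁²) = √(2615²−763²) = 2501.2 m/s; delay term = 2·16.8·2501.2/(763·2615) = 0.04212 s.
t = 55.9/2615 + 0.04212 = 0.06350 s.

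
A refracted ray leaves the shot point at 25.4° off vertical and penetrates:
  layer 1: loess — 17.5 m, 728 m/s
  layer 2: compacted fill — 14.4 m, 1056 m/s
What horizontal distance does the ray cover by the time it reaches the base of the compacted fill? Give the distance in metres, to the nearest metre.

20 m

Ray parameter p = sin 25.4° / 728 m/s = 5.8920e-04 s/m.
Layer 1: θ = 25.40°; offset = 17.5·tan 25.40° = 8.310 m.
Layer 2: sin θ = p·1056 = 0.6222 → θ = 38.48°; offset = 14.4·tan 38.48° = 11.445 m.
Σ offsets = 19.754 m.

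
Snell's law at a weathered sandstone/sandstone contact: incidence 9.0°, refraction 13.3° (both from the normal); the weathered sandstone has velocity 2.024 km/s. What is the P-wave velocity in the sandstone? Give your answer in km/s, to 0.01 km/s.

sin 9.0° = 0.1564; sin 13.3° = 0.2300.
V₂ = V₁·(sin θ₂/sin θ₁) = 2.024·(0.2300/0.1564) = 2.98 km/s.

2.98 km/s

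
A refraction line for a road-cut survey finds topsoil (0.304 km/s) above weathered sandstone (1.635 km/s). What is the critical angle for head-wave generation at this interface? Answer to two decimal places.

Critical incidence: sin θ_c = V₁/V₂ = 0.304/1.635 = 0.1859.
θ_c = arcsin 0.1859 = 10.72°.

10.72°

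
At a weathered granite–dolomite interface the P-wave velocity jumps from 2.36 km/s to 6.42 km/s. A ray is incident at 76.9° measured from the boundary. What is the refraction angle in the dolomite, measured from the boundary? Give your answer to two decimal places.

Convert to the normal: θ₁ = 90° − 76.9° = 13.1°.
Snell's law: sin θ₂ = (V₂/V₁)·sin θ₁ = (6.42/2.36)·sin 13.1° = 0.6166.
θ₂ = sin⁻¹(0.6166) = 38.07° (from vertical).
From the interface: 90° − 38.07° = 51.93°.

51.93°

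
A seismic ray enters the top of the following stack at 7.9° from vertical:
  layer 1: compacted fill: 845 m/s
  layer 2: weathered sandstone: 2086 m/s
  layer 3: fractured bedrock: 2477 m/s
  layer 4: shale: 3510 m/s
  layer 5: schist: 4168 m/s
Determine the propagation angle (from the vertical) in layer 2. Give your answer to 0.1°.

19.8°

Ray parameter p = sin 7.9° / 845 = 1.6266e-04 s/m.
sin θ_2 = p·V_2 = 1.6266e-04 × 2086 = 0.3393.
θ_2 = 19.83° from the vertical.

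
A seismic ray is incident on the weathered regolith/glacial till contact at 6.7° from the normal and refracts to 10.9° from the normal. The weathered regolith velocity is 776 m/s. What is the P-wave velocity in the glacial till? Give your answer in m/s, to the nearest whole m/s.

sin 6.7° = 0.1167; sin 10.9° = 0.1891.
V₂ = V₁·(sin θ₂/sin θ₁) = 776·(0.1891/0.1167) = 1257.71 m/s.

1258 m/s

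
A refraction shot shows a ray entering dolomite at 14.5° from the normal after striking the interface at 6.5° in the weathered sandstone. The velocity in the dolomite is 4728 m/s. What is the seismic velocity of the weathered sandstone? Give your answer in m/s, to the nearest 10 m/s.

Snell's law: sin 6.5°/V₁ = sin 14.5°/V₂.
V₁ = V₂·sin 6.5°/sin 14.5° = 4728 × 0.4521 = 2137.65 m/s.

2140 m/s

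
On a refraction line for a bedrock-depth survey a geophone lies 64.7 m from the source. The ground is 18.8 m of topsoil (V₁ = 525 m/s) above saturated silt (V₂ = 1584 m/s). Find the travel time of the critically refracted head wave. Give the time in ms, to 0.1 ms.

θ_c = arcsin(V₁/V₂) = arcsin(525/1584) = 19.36°, cos θ_c = 0.9435.
Intercept time tᵢ = 2h cos θ_c / V₁ = 2·18.8·0.9435/525 = 0.06757 s.
t = x/V₂ + tᵢ = 64.7/1584 + 0.06757 = 0.10842 s.

108.4 ms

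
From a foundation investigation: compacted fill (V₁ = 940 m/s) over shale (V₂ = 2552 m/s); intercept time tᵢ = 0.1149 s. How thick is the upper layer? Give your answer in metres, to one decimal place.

h = tᵢ·V₁·V₂ / (2·√(V₂²−V₁²)).
√(V₂²−V₁²) = √(2552² − 940²) = 2372.6 m/s.
h = 0.1149 s × 940 × 2552 / (2 × 2372.6) = 58.09 m.

58.1 m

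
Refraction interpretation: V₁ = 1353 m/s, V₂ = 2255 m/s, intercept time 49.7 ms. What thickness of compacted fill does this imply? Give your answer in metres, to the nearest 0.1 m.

42.0 m

θ_c = arcsin(1353/2255) = 36.87°; cos θ_c = 0.8000.
tᵢ = 2h cos θ_c/V₁ ⇒ h = tᵢ·V₁/(2 cos θ_c) = 0.0497·1353/(2·0.8000) = 42.03 m.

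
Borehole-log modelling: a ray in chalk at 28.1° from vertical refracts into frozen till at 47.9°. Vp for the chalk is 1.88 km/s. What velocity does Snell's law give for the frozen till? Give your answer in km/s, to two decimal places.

2.96 km/s

Snell's law: sin 28.1°/V₁ = sin 47.9°/V₂.
V₂ = V₁·sin 47.9°/sin 28.1° = 1.88 × 1.5753 = 2.96 km/s.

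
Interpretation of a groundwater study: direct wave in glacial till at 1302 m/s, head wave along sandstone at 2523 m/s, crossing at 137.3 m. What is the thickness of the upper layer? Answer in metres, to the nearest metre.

h = (x_cross/2)·√((V₂−V₁)/(V₂+V₁)).
(V₂−V₁)/(V₂+V₁) = (2523−1302)/(2523+1302) = 0.3192; √ = 0.5650.
h = (137.3/2)·0.5650 = 38.79 m.

39 m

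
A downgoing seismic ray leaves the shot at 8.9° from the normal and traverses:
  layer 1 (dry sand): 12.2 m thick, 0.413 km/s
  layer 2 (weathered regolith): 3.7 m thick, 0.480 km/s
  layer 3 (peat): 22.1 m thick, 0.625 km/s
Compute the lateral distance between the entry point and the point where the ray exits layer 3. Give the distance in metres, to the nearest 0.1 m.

7.9 m

p = sin θ₁/V₁ = sin 8.9°/0.413 = 3.7460e-01 s/km is conserved through the stack.
Layer 1: θ = 8.90°; offset = 12.2·tan 8.90° = 1.910 m.
Layer 2: sin θ = p·0.480 = 0.1798 → θ = 10.36°; offset = 3.7·tan 10.36° = 0.676 m.
Layer 3: sin θ = p·0.625 = 0.2341 → θ = 13.54°; offset = 22.1·tan 13.54° = 5.322 m.
Total horizontal offset = 7.909 m.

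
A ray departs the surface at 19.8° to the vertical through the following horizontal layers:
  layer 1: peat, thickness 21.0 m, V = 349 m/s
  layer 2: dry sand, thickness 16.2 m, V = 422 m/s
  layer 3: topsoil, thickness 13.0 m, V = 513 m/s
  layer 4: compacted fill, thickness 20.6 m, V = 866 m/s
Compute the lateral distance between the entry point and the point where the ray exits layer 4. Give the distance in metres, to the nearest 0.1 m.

54.3 m

p = sin θ₁/V₁ = sin 19.8°/349 = 9.7060e-04 s/m is conserved through the stack.
Layer 1: θ = 19.80°; offset = 21.0·tan 19.80° = 7.560 m.
Layer 2: sin θ = p·422 = 0.4096 → θ = 24.18°; offset = 16.2·tan 24.18° = 7.273 m.
Layer 3: sin θ = p·513 = 0.4979 → θ = 29.86°; offset = 13.0·tan 29.86° = 7.464 m.
Layer 4: sin θ = p·866 = 0.8405 → θ = 57.20°; offset = 20.6·tan 57.20° = 31.961 m.
Total horizontal offset = 54.259 m.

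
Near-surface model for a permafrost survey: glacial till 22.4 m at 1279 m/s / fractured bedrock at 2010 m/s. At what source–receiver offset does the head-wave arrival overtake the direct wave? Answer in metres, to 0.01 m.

x_cross = 2h·√((V₂+V₁)/(V₂−V₁)).
(V₂+V₁)/(V₂−V₁) = (2010+1279)/(2010−1279) = 4.4993; √ = 2.1212.
x_cross = 2·22.4·2.1212 = 95.03 m.

95.03 m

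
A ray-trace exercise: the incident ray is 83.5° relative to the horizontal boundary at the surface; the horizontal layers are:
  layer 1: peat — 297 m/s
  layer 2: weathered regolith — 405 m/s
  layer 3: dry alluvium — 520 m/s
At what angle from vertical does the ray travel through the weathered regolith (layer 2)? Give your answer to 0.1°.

8.9°

From the normal: θ₁ = 90° − 83.5° = 6.5°.
Snell's law across each interface conserves sin θ / V, so sin θ_2 = V_2·sin θ₁/V₁.
sin θ_2 = 405 × sin 6.5° / 297 = 0.1544.
θ_2 = arcsin 0.1544 = 8.88°.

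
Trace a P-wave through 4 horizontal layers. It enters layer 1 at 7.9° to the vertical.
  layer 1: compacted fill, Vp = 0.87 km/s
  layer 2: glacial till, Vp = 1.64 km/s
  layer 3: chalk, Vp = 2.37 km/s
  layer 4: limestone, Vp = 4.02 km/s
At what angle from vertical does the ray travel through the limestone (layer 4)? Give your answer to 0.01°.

39.43°

Ray parameter p = sin 7.9° / 0.87 = 1.5798e-01 s/km.
sin θ_4 = p·V_4 = 1.5798e-01 × 4.02 = 0.6351.
θ_4 = arcsin 0.6351 = 39.43°.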